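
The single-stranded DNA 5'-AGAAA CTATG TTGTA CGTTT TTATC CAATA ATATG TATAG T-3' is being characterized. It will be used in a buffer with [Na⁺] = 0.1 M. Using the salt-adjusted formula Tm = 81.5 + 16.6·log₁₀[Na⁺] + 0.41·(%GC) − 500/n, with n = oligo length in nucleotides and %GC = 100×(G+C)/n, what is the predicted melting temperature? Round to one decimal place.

62.7°C

Length n = 41. Counting bases: G=6, T=17, C=4, A=14
G+C = 10, so %GC = 10/41 × 100 = 24.39%
Salt term: 16.6 × (-1) = -16.6
GC term: 0.41 × 24.39 = 10; length term: −500/41 = −12.195
Tm = 81.5 + (-16.6) + 10 − 12.195 = 62.705 → 62.7°C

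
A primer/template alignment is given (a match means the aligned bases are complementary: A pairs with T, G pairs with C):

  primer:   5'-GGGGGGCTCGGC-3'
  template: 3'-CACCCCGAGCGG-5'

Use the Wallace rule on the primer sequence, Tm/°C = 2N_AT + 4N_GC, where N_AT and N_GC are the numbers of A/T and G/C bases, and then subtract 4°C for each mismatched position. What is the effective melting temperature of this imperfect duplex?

Primer base counts: A=0, T=1, G=8, C=3 → A+T=1, G+C=11
Perfect-match Tm = 2(1) + 4(11) = 2 + 44 = 46°C
Mismatches (positions where the bases are not complementary): 2 (at positions 2, 11)
Effective Tm = 46 − 2×4 = 46 − 8 = 38°C

38°C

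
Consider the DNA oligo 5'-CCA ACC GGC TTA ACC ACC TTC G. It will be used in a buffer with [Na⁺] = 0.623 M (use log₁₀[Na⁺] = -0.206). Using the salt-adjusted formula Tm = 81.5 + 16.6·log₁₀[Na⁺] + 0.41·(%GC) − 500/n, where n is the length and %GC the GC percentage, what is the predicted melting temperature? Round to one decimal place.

Length n = 22. G=3, C=10, A=5, T=4
G+C = 13, so %GC = 13/22 × 100 = 59.091%
Salt term: 16.6 × (-0.206) = -3.42
GC term: 0.41 × 59.091 = 24.227; length term: −500/22 = −22.727
Tm = 81.5 + (-3.42) + 24.227 − 22.727 = 79.58 → 79.6°C

79.6°C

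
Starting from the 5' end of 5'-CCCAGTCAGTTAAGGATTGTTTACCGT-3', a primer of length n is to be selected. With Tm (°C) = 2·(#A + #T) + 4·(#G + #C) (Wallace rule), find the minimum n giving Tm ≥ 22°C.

First 6 bases: CCCAGT → Tm = 20°C (< 22°C)
First 7 bases: CCCAGTC → Tm = 24°C (≥ 22°C)
Each additional base adds 2°C (A/T) or 4°C (G/C), so Tm is non-decreasing in n; n = 7 is the first length to reach 22°C.

n = 7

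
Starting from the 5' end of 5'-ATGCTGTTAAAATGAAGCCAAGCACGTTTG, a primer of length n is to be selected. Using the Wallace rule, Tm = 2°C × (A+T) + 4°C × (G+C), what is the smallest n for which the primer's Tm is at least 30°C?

n = 12

First 11 bases: ATGCTGTTAAA → Tm = 28°C (< 30°C)
First 12 bases: ATGCTGTTAAAA → Tm = 30°C (≥ 30°C)
Since every base adds ≥2°C, Tm only increases with n, so the threshold is first crossed at n = 12.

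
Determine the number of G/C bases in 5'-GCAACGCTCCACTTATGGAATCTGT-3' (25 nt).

G=5, T=7, C=7, A=6
Total G or C: 5 + 7 = 12

12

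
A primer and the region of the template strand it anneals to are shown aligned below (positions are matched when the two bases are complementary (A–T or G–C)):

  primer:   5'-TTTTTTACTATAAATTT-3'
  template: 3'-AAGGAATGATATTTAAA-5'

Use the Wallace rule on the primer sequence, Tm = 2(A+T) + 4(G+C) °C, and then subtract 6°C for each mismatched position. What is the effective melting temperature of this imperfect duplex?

Primer base counts: A=5, T=11, G=0, C=1 → A+T=16, G+C=1
Perfect-match Tm = 2(16) + 4(1) = 32 + 4 = 36°C
Mismatches (positions where the bases are not complementary): 2 (at positions 3, 4)
Effective Tm = 36 − 2×6 = 36 − 12 = 24°C

24°C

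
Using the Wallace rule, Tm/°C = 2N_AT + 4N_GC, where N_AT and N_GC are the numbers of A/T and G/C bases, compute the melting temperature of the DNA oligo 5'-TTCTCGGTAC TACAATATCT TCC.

64°C

C=7, A=5, T=9, G=2
AT pairs contribute 14, GC pairs contribute 9.
Tm = 2(14) + 4(9) = 28 + 36 = 64°C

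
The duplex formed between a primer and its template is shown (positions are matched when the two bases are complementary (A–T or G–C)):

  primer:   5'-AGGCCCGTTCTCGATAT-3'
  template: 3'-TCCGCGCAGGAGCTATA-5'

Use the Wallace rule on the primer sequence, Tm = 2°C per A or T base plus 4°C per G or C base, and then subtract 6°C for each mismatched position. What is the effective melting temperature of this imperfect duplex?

Primer base counts: A=3, T=5, G=4, C=5 → A+T=8, G+C=9
Perfect-match Tm = 2(8) + 4(9) = 16 + 36 = 52°C
Mismatches (positions where the bases are not complementary): 2 (at positions 5, 9)
Effective Tm = 52 − 2×6 = 52 − 12 = 40°C

40°C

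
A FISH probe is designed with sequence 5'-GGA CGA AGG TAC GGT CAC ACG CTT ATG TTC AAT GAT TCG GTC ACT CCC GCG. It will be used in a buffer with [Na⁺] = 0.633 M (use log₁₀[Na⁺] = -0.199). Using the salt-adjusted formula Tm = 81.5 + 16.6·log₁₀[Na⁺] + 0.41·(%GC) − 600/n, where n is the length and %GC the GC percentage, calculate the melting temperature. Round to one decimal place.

Length n = 51. Base counts: G=14, A=11, C=14, T=12
G+C = 28, so %GC = 28/51 × 100 = 54.902%
Salt term: 16.6 × (-0.199) = -3.303
GC term: 0.41 × 54.902 = 22.51; length term: −600/51 = −11.765
Tm = 81.5 + (-3.303) + 22.51 − 11.765 = 88.942 → 88.9°C

88.9°C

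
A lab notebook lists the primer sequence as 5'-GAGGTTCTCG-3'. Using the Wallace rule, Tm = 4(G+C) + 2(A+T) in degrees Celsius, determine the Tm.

32°C

Base counts: G=4, T=3, C=2, A=1
So N_AT = 4 and N_GC = 6.
Tm = 4·6 + 2·4 = 24 + 8 = 32°C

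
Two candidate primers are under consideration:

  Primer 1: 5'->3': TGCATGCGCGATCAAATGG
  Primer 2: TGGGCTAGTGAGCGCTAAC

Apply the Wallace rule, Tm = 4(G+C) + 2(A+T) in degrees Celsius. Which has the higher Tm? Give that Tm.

Primer 1: A+T=9, G+C=10 → Tm = 2(9)+4(10) = 58°C
Primer 2: A+T=8, G+C=11 → Tm = 2(8)+4(11) = 60°C
58°C vs 60°C → primer 2 is higher.

Primer 2, 60°C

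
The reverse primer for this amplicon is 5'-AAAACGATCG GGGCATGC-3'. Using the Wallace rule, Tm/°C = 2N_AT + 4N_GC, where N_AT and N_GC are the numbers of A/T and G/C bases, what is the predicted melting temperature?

56°C

Scanning the sequence gives C=4, A=6, T=2, G=6.
AT pairs contribute 8, GC pairs contribute 10.
Tm = 4·10 + 2·8 = 40 + 16 = 56°C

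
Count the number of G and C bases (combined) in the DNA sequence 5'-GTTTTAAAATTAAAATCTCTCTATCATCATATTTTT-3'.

T=18, G=1, A=12, C=5
Total G or C: 1 + 5 = 6

6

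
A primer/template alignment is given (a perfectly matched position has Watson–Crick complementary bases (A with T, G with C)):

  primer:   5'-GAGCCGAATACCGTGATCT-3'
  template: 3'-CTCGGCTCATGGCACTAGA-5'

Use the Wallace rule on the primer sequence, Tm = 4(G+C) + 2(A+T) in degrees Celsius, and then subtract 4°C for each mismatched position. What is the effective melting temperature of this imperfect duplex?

Primer base counts: A=5, T=4, G=5, C=5 → A+T=9, G+C=10
Perfect-match Tm = 2(9) + 4(10) = 18 + 40 = 58°C
Mismatches (positions where the bases are not complementary): 1 (at position 8)
Effective Tm = 58 − 1×4 = 58 − 4 = 54°C

54°C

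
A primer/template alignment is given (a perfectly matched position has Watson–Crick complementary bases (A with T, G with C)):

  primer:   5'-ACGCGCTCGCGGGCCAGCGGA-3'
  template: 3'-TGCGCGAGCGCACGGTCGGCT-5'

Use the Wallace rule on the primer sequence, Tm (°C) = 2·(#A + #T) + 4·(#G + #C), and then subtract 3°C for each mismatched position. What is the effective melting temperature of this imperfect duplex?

Primer base counts: A=3, T=1, G=9, C=8 → A+T=4, G+C=17
Perfect-match Tm = 2(4) + 4(17) = 8 + 68 = 76°C
Mismatches (positions where the bases are not complementary): 2 (at positions 12, 19)
Effective Tm = 76 − 2×3 = 76 − 6 = 70°C

70°C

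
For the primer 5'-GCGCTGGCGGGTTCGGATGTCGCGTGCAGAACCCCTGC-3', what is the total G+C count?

Base counts: G=15, T=7, C=12, A=4
G+C = 15 + 12 = 27

27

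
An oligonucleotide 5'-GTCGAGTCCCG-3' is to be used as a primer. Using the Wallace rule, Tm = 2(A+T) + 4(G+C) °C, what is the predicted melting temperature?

38°C

Base counts: G=4, T=2, A=1, C=4
AT pairs contribute 3, GC pairs contribute 8.
Tm = 2×3 + 4×8 = 38°C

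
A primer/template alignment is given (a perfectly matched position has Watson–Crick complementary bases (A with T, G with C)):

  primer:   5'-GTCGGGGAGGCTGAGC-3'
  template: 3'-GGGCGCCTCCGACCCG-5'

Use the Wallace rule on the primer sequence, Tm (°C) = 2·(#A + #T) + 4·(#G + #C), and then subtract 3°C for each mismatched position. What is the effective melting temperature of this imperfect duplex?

Primer base counts: A=2, T=2, G=9, C=3 → A+T=4, G+C=12
Perfect-match Tm = 2(4) + 4(12) = 8 + 48 = 56°C
Mismatches (positions where the bases are not complementary): 4 (at positions 1, 2, 5, 14)
Effective Tm = 56 − 4×3 = 56 − 12 = 44°C

44°C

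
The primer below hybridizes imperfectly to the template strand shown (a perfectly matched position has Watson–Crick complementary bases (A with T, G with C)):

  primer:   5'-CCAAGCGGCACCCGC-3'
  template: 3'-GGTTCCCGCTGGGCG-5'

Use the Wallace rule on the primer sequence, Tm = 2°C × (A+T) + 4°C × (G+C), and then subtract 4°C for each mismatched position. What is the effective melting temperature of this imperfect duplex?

Primer base counts: A=3, T=0, G=4, C=8 → A+T=3, G+C=12
Perfect-match Tm = 2(3) + 4(12) = 6 + 48 = 54°C
Mismatches (positions where the bases are not complementary): 3 (at positions 6, 8, 9)
Effective Tm = 54 − 3×4 = 54 − 12 = 42°C

42°C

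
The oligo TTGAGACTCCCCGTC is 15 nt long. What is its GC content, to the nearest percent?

Counting bases: T=4, A=2, C=6, G=3
G+C = 3 + 6 = 9 out of 15 bases
%GC = 9/15 × 100 = 60% ≈ 60%

60%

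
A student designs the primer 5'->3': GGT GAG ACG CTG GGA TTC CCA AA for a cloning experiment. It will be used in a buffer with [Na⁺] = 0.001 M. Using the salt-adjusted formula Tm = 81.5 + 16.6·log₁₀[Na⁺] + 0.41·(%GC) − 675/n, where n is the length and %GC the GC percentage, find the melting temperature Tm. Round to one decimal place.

25.5°C

Length n = 23. Base counts: G=8, A=6, C=5, T=4
G+C = 13, so %GC = 13/23 × 100 = 56.522%
Salt term: 16.6 × (-3) = -49.8
GC term: 0.41 × 56.522 = 23.174; length term: −675/23 = −29.348
Tm = 81.5 + (-49.8) + 23.174 − 29.348 = 25.526 → 25.5°C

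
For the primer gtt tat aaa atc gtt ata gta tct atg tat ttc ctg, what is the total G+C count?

9

Base counts: C=4, A=10, G=5, T=17
Total G or C: 5 + 4 = 9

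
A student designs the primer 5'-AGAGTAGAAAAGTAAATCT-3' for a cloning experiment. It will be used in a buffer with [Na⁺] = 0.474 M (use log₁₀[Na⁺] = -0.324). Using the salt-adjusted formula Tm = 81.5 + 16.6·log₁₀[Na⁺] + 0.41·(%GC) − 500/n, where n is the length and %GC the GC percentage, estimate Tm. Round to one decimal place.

Length n = 19. Base counts: G=4, C=1, A=10, T=4
G+C = 5, so %GC = 5/19 × 100 = 26.316%
Salt term: 16.6 × (-0.324) = -5.378
GC term: 0.41 × 26.316 = 10.79; length term: −500/19 = −26.316
Tm = 81.5 + (-5.378) + 10.79 − 26.316 = 60.596 → 60.6°C

60.6°C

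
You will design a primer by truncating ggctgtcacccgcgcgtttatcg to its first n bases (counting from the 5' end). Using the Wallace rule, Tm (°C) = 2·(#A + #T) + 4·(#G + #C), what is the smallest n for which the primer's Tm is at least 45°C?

n = 13

First 12 bases: GGCTGTCACCCG → Tm = 42°C (< 45°C)
First 13 bases: GGCTGTCACCCGC → Tm = 46°C (≥ 45°C)
Each additional base adds 2°C (A/T) or 4°C (G/C), so Tm is non-decreasing in n; n = 13 is the first length to reach 45°C.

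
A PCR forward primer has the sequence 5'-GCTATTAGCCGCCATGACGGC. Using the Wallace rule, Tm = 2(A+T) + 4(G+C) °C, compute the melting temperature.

Counting bases: T=4, C=7, G=6, A=4
So N_AT = 8 and N_GC = 13.
Tm = 2(8) + 4(13) = 16 + 52 = 68°C

68°C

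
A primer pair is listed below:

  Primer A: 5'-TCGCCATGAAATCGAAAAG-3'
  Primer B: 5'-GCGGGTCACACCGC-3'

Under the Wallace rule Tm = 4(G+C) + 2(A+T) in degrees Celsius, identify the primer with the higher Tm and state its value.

Primer A: A+T=11, G+C=8 → Tm = 2(11)+4(8) = 54°C
Primer B: A+T=3, G+C=11 → Tm = 2(3)+4(11) = 50°C
54°C vs 50°C → primer A is higher.

Primer A, 54°C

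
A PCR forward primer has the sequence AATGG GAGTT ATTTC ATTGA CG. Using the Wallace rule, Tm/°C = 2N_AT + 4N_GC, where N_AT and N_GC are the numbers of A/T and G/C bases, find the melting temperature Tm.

G=6, A=6, T=8, C=2
AT pairs contribute 14, GC pairs contribute 8.
Tm = 2(14) + 4(8) = 28 + 32 = 60°C

60°C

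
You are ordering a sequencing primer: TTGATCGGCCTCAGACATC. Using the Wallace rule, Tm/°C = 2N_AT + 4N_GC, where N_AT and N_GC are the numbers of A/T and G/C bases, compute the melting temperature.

A=4, C=6, G=4, T=5
AT pairs contribute 9, GC pairs contribute 10.
Tm = 2×9 + 4×10 = 58°C

58°C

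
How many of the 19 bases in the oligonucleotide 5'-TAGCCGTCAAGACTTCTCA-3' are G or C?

9

Scanning the sequence gives C=6, A=5, G=3, T=5.
G+C = 3 + 6 = 9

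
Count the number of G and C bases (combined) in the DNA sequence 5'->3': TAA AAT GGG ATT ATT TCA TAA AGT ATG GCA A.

8

Scanning the sequence gives G=6, A=13, C=2, T=10.
Total G or C: 6 + 2 = 8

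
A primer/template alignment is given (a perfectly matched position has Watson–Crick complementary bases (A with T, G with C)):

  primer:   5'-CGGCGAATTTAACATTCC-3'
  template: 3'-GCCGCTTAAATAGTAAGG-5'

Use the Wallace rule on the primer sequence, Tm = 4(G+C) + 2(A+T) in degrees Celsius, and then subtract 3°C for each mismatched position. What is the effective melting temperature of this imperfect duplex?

Primer base counts: A=5, T=5, G=3, C=5 → A+T=10, G+C=8
Perfect-match Tm = 2(10) + 4(8) = 20 + 32 = 52°C
Mismatches (positions where the bases are not complementary): 1 (at position 12)
Effective Tm = 52 − 1×3 = 52 − 3 = 49°C

49°C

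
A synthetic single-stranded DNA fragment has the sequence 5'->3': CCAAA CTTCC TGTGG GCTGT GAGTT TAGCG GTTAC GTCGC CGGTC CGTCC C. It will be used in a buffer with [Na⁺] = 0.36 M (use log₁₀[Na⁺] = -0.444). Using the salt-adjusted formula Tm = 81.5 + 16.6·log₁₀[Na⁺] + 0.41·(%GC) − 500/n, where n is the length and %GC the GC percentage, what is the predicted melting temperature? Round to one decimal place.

89.2°C

Length n = 51. Counting bases: A=6, G=15, T=14, C=16
G+C = 31, so %GC = 31/51 × 100 = 60.784%
Salt term: 16.6 × (-0.444) = -7.37
GC term: 0.41 × 60.784 = 24.921; length term: −500/51 = −9.804
Tm = 81.5 + (-7.37) + 24.921 − 9.804 = 89.247 → 89.2°C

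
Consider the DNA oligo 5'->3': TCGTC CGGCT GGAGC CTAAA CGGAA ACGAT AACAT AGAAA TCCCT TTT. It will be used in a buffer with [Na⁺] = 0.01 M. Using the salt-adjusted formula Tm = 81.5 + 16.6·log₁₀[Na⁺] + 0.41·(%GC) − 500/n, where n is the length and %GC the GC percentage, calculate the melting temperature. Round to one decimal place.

56.7°C

Length n = 48. Counting bases: C=12, T=11, G=10, A=15
G+C = 22, so %GC = 22/48 × 100 = 45.833%
Salt term: 16.6 × (-2) = -33.2
GC term: 0.41 × 45.833 = 18.792; length term: −500/48 = −10.417
Tm = 81.5 + (-33.2) + 18.792 − 10.417 = 56.675 → 56.7°C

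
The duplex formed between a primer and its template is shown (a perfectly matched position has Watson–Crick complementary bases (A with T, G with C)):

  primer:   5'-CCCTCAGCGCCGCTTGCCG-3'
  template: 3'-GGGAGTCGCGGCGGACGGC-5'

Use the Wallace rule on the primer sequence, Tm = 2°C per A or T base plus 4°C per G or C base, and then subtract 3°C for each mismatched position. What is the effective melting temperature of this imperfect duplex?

65°C

Primer base counts: A=1, T=3, G=5, C=10 → A+T=4, G+C=15
Perfect-match Tm = 2(4) + 4(15) = 8 + 60 = 68°C
Mismatches (positions where the bases are not complementary): 1 (at position 14)
Effective Tm = 68 − 1×3 = 68 − 3 = 65°C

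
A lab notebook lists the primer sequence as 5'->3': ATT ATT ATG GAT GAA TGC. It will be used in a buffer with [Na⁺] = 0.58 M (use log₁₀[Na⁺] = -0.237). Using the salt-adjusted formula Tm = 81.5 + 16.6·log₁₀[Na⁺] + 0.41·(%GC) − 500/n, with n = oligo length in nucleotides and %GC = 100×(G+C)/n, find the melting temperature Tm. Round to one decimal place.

Length n = 18. Counting bases: T=7, G=4, A=6, C=1
G+C = 5, so %GC = 5/18 × 100 = 27.778%
Salt term: 16.6 × (-0.237) = -3.934
GC term: 0.41 × 27.778 = 11.389; length term: −500/18 = −27.778
Tm = 81.5 + (-3.934) + 11.389 − 27.778 = 61.177 → 61.2°C

61.2°C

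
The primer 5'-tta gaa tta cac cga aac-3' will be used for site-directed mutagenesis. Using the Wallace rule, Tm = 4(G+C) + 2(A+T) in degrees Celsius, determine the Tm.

48°C

Scanning the sequence gives A=8, G=2, C=4, T=4.
So N_AT = 12 and N_GC = 6.
Tm = 4·6 + 2·12 = 24 + 24 = 48°C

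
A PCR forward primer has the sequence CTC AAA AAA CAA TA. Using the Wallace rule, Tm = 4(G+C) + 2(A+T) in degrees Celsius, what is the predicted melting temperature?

34°C

Base counts: G=0, T=2, A=9, C=3
AT pairs contribute 11, GC pairs contribute 3.
Tm = 2×11 + 4×3 = 34°C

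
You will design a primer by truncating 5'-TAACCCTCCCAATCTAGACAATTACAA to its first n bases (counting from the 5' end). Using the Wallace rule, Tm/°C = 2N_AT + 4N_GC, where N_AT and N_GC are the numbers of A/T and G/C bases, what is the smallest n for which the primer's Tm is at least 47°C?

First 16 bases: TAACCCTCCCAATCTA → Tm = 46°C (< 47°C)
First 17 bases: TAACCCTCCCAATCTAG → Tm = 50°C (≥ 47°C)
Since every base adds ≥2°C, Tm only increases with n, so the threshold is first crossed at n = 17.

n = 17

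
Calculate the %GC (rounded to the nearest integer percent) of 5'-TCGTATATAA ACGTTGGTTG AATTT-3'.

28%

Counting bases: T=11, A=7, C=2, G=5
G+C = 5 + 2 = 7 out of 25 bases
%GC = 7/25 × 100 = 28% ≈ 28%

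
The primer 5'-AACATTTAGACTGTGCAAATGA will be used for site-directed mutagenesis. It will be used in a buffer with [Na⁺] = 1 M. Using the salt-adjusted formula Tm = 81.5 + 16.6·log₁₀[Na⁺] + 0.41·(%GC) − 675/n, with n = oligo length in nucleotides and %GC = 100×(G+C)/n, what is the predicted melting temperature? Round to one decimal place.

63.9°C

Length n = 22. Base counts: G=4, C=3, T=6, A=9
G+C = 7, so %GC = 7/22 × 100 = 31.818%
Salt term: 16.6 × (0) = 0
GC term: 0.41 × 31.818 = 13.045; length term: −675/22 = −30.682
Tm = 81.5 + (0) + 13.045 − 30.682 = 63.863 → 63.9°C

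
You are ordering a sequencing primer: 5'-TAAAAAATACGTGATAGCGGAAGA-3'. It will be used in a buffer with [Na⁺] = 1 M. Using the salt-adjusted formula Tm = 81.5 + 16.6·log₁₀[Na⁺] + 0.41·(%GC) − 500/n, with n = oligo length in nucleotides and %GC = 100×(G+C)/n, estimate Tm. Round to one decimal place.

Length n = 24. Base counts: T=4, G=6, A=12, C=2
G+C = 8, so %GC = 8/24 × 100 = 33.333%
Salt term: 16.6 × (0) = 0
GC term: 0.41 × 33.333 = 13.667; length term: −500/24 = −20.833
Tm = 81.5 + (0) + 13.667 − 20.833 = 74.334 → 74.3°C

74.3°C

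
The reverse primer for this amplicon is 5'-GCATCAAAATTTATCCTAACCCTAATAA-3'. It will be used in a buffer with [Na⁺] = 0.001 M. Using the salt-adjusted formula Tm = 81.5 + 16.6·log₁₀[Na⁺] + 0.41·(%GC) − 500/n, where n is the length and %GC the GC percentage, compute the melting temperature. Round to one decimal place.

25.6°C

Length n = 28. Base counts: C=7, G=1, A=12, T=8
G+C = 8, so %GC = 8/28 × 100 = 28.571%
Salt term: 16.6 × (-3) = -49.8
GC term: 0.41 × 28.571 = 11.714; length term: −500/28 = −17.857
Tm = 81.5 + (-49.8) + 11.714 − 17.857 = 25.557 → 25.6°C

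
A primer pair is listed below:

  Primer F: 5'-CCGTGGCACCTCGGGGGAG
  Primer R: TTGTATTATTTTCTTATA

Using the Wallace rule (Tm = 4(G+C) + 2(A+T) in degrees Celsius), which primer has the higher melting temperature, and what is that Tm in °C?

Primer F: A+T=4, G+C=15 → Tm = 2(4)+4(15) = 68°C
Primer R: A+T=16, G+C=2 → Tm = 2(16)+4(2) = 40°C
68°C vs 40°C → primer F is higher.

Primer F, 68°C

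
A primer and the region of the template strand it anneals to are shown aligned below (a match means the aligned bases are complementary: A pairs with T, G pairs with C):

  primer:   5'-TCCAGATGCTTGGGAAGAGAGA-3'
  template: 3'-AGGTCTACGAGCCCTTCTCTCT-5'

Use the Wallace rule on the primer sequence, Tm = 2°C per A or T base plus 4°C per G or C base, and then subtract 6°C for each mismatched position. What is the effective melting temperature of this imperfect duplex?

60°C

Primer base counts: A=7, T=4, G=8, C=3 → A+T=11, G+C=11
Perfect-match Tm = 2(11) + 4(11) = 22 + 44 = 66°C
Mismatches (positions where the bases are not complementary): 1 (at position 11)
Effective Tm = 66 − 1×6 = 66 − 6 = 60°C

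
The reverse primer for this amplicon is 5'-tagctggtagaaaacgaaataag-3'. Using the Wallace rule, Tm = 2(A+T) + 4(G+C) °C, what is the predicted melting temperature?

T=4, C=2, A=11, G=6
AT pairs contribute 15, GC pairs contribute 8.
Tm = 2(15) + 4(8) = 30 + 32 = 62°C

62°C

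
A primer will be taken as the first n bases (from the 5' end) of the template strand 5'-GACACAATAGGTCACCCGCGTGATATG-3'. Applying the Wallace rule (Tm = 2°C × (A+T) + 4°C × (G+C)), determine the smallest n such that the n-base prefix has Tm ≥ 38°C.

First 12 bases: GACACAATAGGT → Tm = 34°C (< 38°C)
First 13 bases: GACACAATAGGTC → Tm = 38°C (≥ 38°C)
Each additional base adds 2°C (A/T) or 4°C (G/C), so Tm is non-decreasing in n; n = 13 is the first length to reach 38°C.

n = 13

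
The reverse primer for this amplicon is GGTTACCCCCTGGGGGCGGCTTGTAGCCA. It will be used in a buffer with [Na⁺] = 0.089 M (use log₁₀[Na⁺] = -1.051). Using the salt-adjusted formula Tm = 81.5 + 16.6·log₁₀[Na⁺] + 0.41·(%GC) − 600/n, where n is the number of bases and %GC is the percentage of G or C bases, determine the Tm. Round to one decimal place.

Length n = 29. Base counts: A=3, G=11, C=9, T=6
G+C = 20, so %GC = 20/29 × 100 = 68.966%
Salt term: 16.6 × (-1.051) = -17.447
GC term: 0.41 × 68.966 = 28.276; length term: −600/29 = −20.69
Tm = 81.5 + (-17.447) + 28.276 − 20.69 = 71.639 → 71.6°C

71.6°C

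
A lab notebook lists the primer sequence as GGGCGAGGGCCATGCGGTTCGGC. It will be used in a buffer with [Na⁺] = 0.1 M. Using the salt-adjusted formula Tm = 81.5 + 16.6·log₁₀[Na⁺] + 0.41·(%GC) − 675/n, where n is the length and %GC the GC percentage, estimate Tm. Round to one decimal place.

67.6°C

Length n = 23. Counting bases: C=6, A=2, T=3, G=12
G+C = 18, so %GC = 18/23 × 100 = 78.261%
Salt term: 16.6 × (-1) = -16.6
GC term: 0.41 × 78.261 = 32.087; length term: −675/23 = −29.348
Tm = 81.5 + (-16.6) + 32.087 − 29.348 = 67.639 → 67.6°C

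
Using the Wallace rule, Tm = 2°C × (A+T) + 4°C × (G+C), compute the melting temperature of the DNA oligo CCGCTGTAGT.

Scanning the sequence gives C=3, T=3, G=3, A=1.
So N_AT = 4 and N_GC = 6.
Tm = 4·6 + 2·4 = 24 + 8 = 32°C

32°C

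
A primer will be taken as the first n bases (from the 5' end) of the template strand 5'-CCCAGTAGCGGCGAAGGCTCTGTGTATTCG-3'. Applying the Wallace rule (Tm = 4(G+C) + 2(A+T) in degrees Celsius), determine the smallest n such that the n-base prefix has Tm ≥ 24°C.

n = 8

First 7 bases: CCCAGTA → Tm = 22°C (< 24°C)
First 8 bases: CCCAGTAG → Tm = 26°C (≥ 24°C)
Since every base adds ≥2°C, Tm only increases with n, so the threshold is first crossed at n = 8.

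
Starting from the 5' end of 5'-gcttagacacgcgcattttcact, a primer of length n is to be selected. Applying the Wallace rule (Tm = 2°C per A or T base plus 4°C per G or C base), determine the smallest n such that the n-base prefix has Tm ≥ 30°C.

n = 10

First 9 bases: GCTTAGACA → Tm = 26°C (< 30°C)
First 10 bases: GCTTAGACAC → Tm = 30°C (≥ 30°C)
Since every base adds ≥2°C, Tm only increases with n, so the threshold is first crossed at n = 10.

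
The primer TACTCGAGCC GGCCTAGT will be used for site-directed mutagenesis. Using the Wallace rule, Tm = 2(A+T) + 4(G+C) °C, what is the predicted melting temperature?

Scanning the sequence gives A=3, G=5, T=4, C=6.
So N_AT = 7 and N_GC = 11.
Tm = 2(7) + 4(11) = 14 + 44 = 58°C

58°C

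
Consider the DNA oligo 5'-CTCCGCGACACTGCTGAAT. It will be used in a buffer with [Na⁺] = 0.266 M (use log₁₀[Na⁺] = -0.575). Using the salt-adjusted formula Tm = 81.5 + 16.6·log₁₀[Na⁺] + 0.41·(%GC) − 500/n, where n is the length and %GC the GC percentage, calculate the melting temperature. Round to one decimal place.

Length n = 19. A=4, T=4, C=7, G=4
G+C = 11, so %GC = 11/19 × 100 = 57.895%
Salt term: 16.6 × (-0.575) = -9.545
GC term: 0.41 × 57.895 = 23.737; length term: −500/19 = −26.316
Tm = 81.5 + (-9.545) + 23.737 − 26.316 = 69.376 → 69.4°C

69.4°C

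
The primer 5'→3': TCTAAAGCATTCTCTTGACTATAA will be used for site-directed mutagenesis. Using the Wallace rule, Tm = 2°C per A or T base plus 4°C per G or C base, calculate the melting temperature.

62°C

G=2, C=5, T=9, A=8
AT pairs contribute 17, GC pairs contribute 7.
Tm = 4·7 + 2·17 = 28 + 34 = 62°C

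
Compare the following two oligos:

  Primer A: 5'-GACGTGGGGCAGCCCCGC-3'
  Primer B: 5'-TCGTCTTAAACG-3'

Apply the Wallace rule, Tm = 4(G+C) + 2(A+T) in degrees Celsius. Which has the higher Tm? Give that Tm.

Primer A, 66°C

Primer A: A+T=3, G+C=15 → Tm = 2(3)+4(15) = 66°C
Primer B: A+T=7, G+C=5 → Tm = 2(7)+4(5) = 34°C
66°C vs 34°C → primer A is higher.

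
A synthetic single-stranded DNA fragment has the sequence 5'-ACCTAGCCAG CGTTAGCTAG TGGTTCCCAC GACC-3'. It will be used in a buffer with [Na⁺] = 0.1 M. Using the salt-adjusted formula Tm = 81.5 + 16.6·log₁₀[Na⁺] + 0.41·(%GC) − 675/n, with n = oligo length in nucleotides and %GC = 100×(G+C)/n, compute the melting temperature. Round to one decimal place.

69.2°C

Length n = 34. Scanning the sequence gives C=12, T=7, G=8, A=7.
G+C = 20, so %GC = 20/34 × 100 = 58.824%
Salt term: 16.6 × (-1) = -16.6
GC term: 0.41 × 58.824 = 24.118; length term: −675/34 = −19.853
Tm = 81.5 + (-16.6) + 24.118 − 19.853 = 69.165 → 69.2°C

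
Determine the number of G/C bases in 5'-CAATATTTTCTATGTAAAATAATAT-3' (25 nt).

3

Counting bases: A=11, T=11, G=1, C=2
Total G or C: 1 + 2 = 3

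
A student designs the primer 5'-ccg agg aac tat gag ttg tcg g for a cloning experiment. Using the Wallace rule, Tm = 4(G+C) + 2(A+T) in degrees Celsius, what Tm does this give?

Scanning the sequence gives G=8, T=5, C=4, A=5.
So N_AT = 10 and N_GC = 12.
Tm = 2(10) + 4(12) = 20 + 48 = 68°C

68°C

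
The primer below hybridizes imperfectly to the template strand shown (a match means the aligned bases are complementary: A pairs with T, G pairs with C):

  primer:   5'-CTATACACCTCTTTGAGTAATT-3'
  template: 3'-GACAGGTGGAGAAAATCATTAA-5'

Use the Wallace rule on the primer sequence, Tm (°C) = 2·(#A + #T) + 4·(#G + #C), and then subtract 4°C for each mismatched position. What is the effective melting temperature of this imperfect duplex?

46°C

Primer base counts: A=6, T=9, G=2, C=5 → A+T=15, G+C=7
Perfect-match Tm = 2(15) + 4(7) = 30 + 28 = 58°C
Mismatches (positions where the bases are not complementary): 3 (at positions 3, 5, 15)
Effective Tm = 58 − 3×4 = 58 − 12 = 46°C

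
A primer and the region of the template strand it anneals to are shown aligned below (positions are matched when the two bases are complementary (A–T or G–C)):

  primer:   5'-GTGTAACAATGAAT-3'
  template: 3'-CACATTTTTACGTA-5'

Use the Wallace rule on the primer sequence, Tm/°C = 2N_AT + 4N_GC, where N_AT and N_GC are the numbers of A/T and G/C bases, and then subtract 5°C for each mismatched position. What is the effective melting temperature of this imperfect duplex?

Primer base counts: A=6, T=4, G=3, C=1 → A+T=10, G+C=4
Perfect-match Tm = 2(10) + 4(4) = 20 + 16 = 36°C
Mismatches (positions where the bases are not complementary): 2 (at positions 7, 12)
Effective Tm = 36 − 2×5 = 36 − 10 = 26°C

26°C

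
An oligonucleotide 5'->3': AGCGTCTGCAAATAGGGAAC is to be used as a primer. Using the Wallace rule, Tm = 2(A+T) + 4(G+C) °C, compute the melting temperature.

60°C

Counting bases: A=7, T=3, C=4, G=6
So N_AT = 10 and N_GC = 10.
Tm = 2(10) + 4(10) = 20 + 40 = 60°C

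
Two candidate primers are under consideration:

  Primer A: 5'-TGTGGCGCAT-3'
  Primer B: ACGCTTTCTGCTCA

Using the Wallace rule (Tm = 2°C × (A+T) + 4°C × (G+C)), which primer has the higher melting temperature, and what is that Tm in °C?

Primer B, 42°C

Primer A: A+T=4, G+C=6 → Tm = 2(4)+4(6) = 32°C
Primer B: A+T=7, G+C=7 → Tm = 2(7)+4(7) = 42°C
32°C vs 42°C → primer B is higher.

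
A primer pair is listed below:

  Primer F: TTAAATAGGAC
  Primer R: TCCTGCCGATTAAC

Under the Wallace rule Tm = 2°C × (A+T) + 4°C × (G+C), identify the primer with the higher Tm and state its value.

Primer R, 42°C

Primer F: A+T=8, G+C=3 → Tm = 2(8)+4(3) = 28°C
Primer R: A+T=7, G+C=7 → Tm = 2(7)+4(7) = 42°C
28°C vs 42°C → primer R is higher.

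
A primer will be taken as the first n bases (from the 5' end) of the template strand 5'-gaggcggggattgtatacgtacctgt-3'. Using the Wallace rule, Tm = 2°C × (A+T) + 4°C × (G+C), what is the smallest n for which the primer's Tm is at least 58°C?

First 18 bases: GAGGCGGGGATTGTATAC → Tm = 56°C (< 58°C)
First 19 bases: GAGGCGGGGATTGTATACG → Tm = 60°C (≥ 58°C)
Each additional base adds 2°C (A/T) or 4°C (G/C), so Tm is non-decreasing in n; n = 19 is the first length to reach 58°C.

n = 19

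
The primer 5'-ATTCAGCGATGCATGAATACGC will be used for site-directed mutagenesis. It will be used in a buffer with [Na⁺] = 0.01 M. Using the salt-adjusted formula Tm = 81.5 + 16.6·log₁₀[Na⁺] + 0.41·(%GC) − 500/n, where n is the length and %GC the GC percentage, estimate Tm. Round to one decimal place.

44.2°C

Length n = 22. C=5, G=5, A=7, T=5
G+C = 10, so %GC = 10/22 × 100 = 45.455%
Salt term: 16.6 × (-2) = -33.2
GC term: 0.41 × 45.455 = 18.637; length term: −500/22 = −22.727
Tm = 81.5 + (-33.2) + 18.637 − 22.727 = 44.21 → 44.2°C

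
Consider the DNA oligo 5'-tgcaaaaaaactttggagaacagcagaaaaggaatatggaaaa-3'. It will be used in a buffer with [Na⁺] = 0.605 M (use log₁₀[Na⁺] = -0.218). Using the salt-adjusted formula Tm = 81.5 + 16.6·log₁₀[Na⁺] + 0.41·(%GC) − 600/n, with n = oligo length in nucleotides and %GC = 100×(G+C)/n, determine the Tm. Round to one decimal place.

Length n = 43. Base counts: A=23, T=6, C=4, G=10
G+C = 14, so %GC = 14/43 × 100 = 32.558%
Salt term: 16.6 × (-0.218) = -3.619
GC term: 0.41 × 32.558 = 13.349; length term: −600/43 = −13.953
Tm = 81.5 + (-3.619) + 13.349 − 13.953 = 77.277 → 77.3°C

77.3°C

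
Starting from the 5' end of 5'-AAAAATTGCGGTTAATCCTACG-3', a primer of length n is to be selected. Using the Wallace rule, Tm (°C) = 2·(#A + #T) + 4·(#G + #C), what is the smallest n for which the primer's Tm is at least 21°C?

n = 9

First 8 bases: AAAAATTG → Tm = 18°C (< 21°C)
First 9 bases: AAAAATTGC → Tm = 22°C (≥ 21°C)
Since every base adds ≥2°C, Tm only increases with n, so the threshold is first crossed at n = 9.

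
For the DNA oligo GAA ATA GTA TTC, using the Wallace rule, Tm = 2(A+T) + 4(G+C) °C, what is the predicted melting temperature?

Base counts: G=2, A=5, T=4, C=1
AT pairs contribute 9, GC pairs contribute 3.
Tm = 2(9) + 4(3) = 18 + 12 = 30°C

30°C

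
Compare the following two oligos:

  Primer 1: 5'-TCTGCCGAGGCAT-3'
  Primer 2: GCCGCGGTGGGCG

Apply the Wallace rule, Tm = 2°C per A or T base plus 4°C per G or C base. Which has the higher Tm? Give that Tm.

Primer 2, 50°C

Primer 1: A+T=5, G+C=8 → Tm = 2(5)+4(8) = 42°C
Primer 2: A+T=1, G+C=12 → Tm = 2(1)+4(12) = 50°C
42°C vs 50°C → primer 2 is higher.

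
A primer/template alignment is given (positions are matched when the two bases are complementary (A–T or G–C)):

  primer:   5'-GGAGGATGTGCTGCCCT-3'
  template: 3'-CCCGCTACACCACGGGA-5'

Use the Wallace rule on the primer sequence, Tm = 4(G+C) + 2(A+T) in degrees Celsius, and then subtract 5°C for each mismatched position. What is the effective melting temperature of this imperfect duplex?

41°C

Primer base counts: A=2, T=4, G=7, C=4 → A+T=6, G+C=11
Perfect-match Tm = 2(6) + 4(11) = 12 + 44 = 56°C
Mismatches (positions where the bases are not complementary): 3 (at positions 3, 4, 11)
Effective Tm = 56 − 3×5 = 56 − 15 = 41°C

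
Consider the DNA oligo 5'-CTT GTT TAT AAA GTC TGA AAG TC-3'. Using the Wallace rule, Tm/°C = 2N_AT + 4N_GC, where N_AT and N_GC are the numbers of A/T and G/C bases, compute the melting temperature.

Base counts: C=3, G=4, T=9, A=7
A+T = 16, G+C = 7
Tm = 4·7 + 2·16 = 28 + 32 = 60°C

60°C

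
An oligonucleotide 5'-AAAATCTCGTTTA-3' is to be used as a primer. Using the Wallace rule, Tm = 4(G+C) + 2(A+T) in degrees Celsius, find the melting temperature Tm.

T=5, C=2, A=5, G=1
AT pairs contribute 10, GC pairs contribute 3.
Tm = 2×10 + 4×3 = 32°C

32°C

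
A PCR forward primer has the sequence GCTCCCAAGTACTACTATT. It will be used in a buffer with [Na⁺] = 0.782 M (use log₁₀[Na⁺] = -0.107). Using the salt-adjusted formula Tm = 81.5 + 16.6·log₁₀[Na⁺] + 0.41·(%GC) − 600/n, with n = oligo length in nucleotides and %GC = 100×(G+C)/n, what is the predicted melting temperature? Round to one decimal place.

Length n = 19. Scanning the sequence gives C=6, T=6, A=5, G=2.
G+C = 8, so %GC = 8/19 × 100 = 42.105%
Salt term: 16.6 × (-0.107) = -1.776
GC term: 0.41 × 42.105 = 17.263; length term: −600/19 = −31.579
Tm = 81.5 + (-1.776) + 17.263 − 31.579 = 65.408 → 65.4°C

65.4°C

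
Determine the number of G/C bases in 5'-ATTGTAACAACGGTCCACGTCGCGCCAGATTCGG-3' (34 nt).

19

Scanning the sequence gives A=8, C=10, G=9, T=7.
G+C = 9 + 10 = 19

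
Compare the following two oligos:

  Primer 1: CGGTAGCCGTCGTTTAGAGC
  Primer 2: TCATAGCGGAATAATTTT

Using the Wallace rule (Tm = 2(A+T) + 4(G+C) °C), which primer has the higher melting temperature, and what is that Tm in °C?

Primer 1: A+T=8, G+C=12 → Tm = 2(8)+4(12) = 64°C
Primer 2: A+T=13, G+C=5 → Tm = 2(13)+4(5) = 46°C
64°C vs 46°C → primer 1 is higher.

Primer 1, 64°C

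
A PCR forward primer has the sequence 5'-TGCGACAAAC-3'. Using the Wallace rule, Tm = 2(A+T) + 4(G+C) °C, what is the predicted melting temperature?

30°C

Scanning the sequence gives T=1, A=4, C=3, G=2.
A+T = 5, G+C = 5
Tm = 2(5) + 4(5) = 10 + 20 = 30°C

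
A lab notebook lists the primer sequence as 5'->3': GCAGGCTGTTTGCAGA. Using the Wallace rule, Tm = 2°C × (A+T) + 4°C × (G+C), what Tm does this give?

50°C

Base counts: G=6, C=3, A=3, T=4
AT pairs contribute 7, GC pairs contribute 9.
Tm = 2(7) + 4(9) = 14 + 36 = 50°C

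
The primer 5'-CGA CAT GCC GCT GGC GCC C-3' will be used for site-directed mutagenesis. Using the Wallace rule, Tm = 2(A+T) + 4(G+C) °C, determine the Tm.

Base counts: C=9, A=2, G=6, T=2
AT pairs contribute 4, GC pairs contribute 15.
Tm = 2(4) + 4(15) = 8 + 60 = 68°C

68°C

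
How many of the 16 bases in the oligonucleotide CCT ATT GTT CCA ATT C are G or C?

6

G=1, T=7, C=5, A=3
Total G or C: 1 + 5 = 6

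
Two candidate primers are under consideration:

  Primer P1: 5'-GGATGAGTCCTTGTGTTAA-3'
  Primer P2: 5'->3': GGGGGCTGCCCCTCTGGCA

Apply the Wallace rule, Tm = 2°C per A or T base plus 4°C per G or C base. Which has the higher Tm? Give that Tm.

Primer P2, 68°C

Primer P1: A+T=11, G+C=8 → Tm = 2(11)+4(8) = 54°C
Primer P2: A+T=4, G+C=15 → Tm = 2(4)+4(15) = 68°C
54°C vs 68°C → primer P2 is higher.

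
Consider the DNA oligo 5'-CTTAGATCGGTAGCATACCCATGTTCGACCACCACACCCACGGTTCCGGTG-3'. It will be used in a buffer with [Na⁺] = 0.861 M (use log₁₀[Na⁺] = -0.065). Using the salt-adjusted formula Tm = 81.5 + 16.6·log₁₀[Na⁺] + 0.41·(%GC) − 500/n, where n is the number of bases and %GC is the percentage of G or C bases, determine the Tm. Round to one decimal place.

Length n = 51. Scanning the sequence gives A=11, C=18, G=11, T=11.
G+C = 29, so %GC = 29/51 × 100 = 56.863%
Salt term: 16.6 × (-0.065) = -1.079
GC term: 0.41 × 56.863 = 23.314; length term: −500/51 = −9.804
Tm = 81.5 + (-1.079) + 23.314 − 9.804 = 93.931 → 93.9°C

93.9°C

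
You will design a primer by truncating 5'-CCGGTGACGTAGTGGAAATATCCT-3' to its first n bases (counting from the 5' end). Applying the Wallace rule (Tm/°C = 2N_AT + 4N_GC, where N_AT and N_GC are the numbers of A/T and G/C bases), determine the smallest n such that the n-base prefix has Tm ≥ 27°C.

n = 8

First 7 bases: CCGGTGA → Tm = 24°C (< 27°C)
First 8 bases: CCGGTGAC → Tm = 28°C (≥ 27°C)
Each additional base adds 2°C (A/T) or 4°C (G/C), so Tm is non-decreasing in n; n = 8 is the first length to reach 27°C.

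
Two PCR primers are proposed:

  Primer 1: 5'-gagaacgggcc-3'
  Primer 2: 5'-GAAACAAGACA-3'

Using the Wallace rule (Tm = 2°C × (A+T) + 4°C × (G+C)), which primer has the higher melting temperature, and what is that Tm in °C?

Primer 1, 38°C

Primer 1: A+T=3, G+C=8 → Tm = 2(3)+4(8) = 38°C
Primer 2: A+T=7, G+C=4 → Tm = 2(7)+4(4) = 30°C
38°C vs 30°C → primer 1 is higher.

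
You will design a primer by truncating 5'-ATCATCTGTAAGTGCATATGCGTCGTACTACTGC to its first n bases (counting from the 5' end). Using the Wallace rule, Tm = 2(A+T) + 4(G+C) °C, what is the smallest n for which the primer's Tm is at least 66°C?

n = 24

First 23 bases: ATCATCTGTAAGTGCATATGCGT → Tm = 64°C (< 66°C)
First 24 bases: ATCATCTGTAAGTGCATATGCGTC → Tm = 68°C (≥ 66°C)
Since every base adds ≥2°C, Tm only increases with n, so the threshold is first crossed at n = 24.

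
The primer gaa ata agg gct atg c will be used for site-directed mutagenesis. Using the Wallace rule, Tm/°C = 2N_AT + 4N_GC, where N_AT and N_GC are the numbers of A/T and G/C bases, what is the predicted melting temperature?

46°C

A=6, C=2, T=3, G=5
AT pairs contribute 9, GC pairs contribute 7.
Tm = 2(9) + 4(7) = 18 + 28 = 46°C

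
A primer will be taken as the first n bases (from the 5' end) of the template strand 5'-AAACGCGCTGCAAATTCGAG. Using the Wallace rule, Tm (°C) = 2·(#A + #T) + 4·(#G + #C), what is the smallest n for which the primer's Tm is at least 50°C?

n = 17

First 16 bases: AAACGCGCTGCAAATT → Tm = 46°C (< 50°C)
First 17 bases: AAACGCGCTGCAAATTC → Tm = 50°C (≥ 50°C)
Since every base adds ≥2°C, Tm only increases with n, so the threshold is first crossed at n = 17.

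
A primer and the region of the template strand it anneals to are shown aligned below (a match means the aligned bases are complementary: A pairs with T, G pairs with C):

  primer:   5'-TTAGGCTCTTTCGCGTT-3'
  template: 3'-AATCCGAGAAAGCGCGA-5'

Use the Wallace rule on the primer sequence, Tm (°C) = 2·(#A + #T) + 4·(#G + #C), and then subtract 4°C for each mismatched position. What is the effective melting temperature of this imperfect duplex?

46°C

Primer base counts: A=1, T=8, G=4, C=4 → A+T=9, G+C=8
Perfect-match Tm = 2(9) + 4(8) = 18 + 32 = 50°C
Mismatches (positions where the bases are not complementary): 1 (at position 16)
Effective Tm = 50 − 1×4 = 50 − 4 = 46°C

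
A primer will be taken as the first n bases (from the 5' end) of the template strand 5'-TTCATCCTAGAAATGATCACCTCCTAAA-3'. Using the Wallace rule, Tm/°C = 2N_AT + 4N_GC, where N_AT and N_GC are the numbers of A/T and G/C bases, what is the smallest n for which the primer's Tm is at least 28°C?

n = 10

First 9 bases: TTCATCCTA → Tm = 24°C (< 28°C)
First 10 bases: TTCATCCTAG → Tm = 28°C (≥ 28°C)
Each additional base adds 2°C (A/T) or 4°C (G/C), so Tm is non-decreasing in n; n = 10 is the first length to reach 28°C.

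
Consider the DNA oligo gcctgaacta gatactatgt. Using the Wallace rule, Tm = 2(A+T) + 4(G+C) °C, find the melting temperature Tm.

Scanning the sequence gives C=4, T=6, G=4, A=6.
A+T = 12, G+C = 8
Tm = 2(12) + 4(8) = 24 + 32 = 56°C

56°C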